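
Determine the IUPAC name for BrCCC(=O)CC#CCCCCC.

1-bromoundec-5-yn-3-one

The longest carbon chain that includes the carbonyl and the multiple bond has 11 carbons, so the parent hydride is undecane.
The highest-priority functional group is a ketone (C=O on an internal carbon), so the name ends in -one.
There is one C≡C triple bond, indicated by the ending -yne.
Number the chain so that numbering from this end puts the carbonyl group at C-3 rather than C-9.
With this numbering: the carbonyl at C-3; the triple bond between C-5 and C-6; a bromo group at C-1.
Putting it together: 1-bromoundec-5-yn-3-one.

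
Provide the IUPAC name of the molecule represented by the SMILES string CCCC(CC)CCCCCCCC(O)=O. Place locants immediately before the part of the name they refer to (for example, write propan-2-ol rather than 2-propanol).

9-ethyldodecanoic acid

The longest carbon chain that includes the –COOH group has 12 carbons, so the parent hydride is dodecane.
The principal characteristic group is a carboxylic acid (terminal –COOH), named with the suffix -oic acid.
Choose the numbering such that the carboxylic acid carbon is C-1 by definition.
This places an ethyl group at C-9.
Assembling the pieces gives 9-ethyldodecanoic acid.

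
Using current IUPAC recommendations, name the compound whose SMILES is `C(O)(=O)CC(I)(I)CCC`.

3,3-diiodohexanoic acid

The longest carbon chain that includes the –COOH group has 6 carbons, so the parent hydride is hexane.
The principal characteristic group is a carboxylic acid (terminal –COOH), named with the suffix -oic acid.
The numbering direction is chosen so that the carboxylic acid carbon is C-1 by definition.
This places two iodo groups at C-3.
The name is 3,3-diiodohexanoic acid.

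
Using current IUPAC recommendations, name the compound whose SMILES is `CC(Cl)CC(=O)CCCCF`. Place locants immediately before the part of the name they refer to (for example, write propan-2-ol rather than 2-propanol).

Counting along the main chain through the carbonyl gives 8 carbons: the parent is octane.
The principal characteristic group is a ketone (C=O on an internal carbon), named with the suffix -one.
Choose the numbering such that numbering from this end puts the carbonyl group at C-4 rather than C-5.
That gives the carbonyl at C-4; a chloro group at C-2; a fluoro group at C-8.
The substituents are ordered alphabetically, ignoring any di-/tri- multipliers.
The name is 2-chloro-8-fluorooctan-4-one.

2-chloro-8-fluorooctan-4-one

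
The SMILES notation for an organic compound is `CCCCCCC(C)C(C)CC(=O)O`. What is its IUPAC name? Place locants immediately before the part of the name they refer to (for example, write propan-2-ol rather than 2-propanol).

3,4-dimethyldecanoic acid

The longest chain bearing the –COOH group is 10 carbons long (decane).
The highest-priority functional group is a carboxylic acid (terminal –COOH), so the name ends in -oic acid.
The numbering direction is chosen so that the carboxylic acid carbon is C-1 by definition.
This places methyl groups at C-3 and C-4.
The name is 3,4-dimethyldecanoic acid.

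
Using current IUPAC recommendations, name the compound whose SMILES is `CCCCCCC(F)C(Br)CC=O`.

3-bromo-4-fluorodecanal

The longest chain bearing the –CHO group is 10 carbons long (decane).
The highest-priority functional group is an aldehyde (terminal –CHO), so the name ends in -al.
The numbering direction is chosen so that the aldehyde carbon is C-1 by definition.
With this numbering: a bromo group at C-3; a fluoro group at C-4.
Prefixes are listed alphabetically: bromo, fluoro.
Assembling the pieces gives 3-bromo-4-fluorodecanal.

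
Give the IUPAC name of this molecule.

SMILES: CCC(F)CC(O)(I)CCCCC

Counting along the main chain through the –OH group gives 10 carbons: the parent is decane.
An alcohol (–OH) is the principal characteristic group, giving the suffix -ol.
Choose the numbering such that numbering from this end puts the hydroxyl group at C-5 rather than C-6.
This places the hydroxyl at C-5; a fluoro group at C-3; an iodo group at C-5.
The substituents are ordered alphabetically, ignoring any di-/tri- multipliers.
The name is 3-fluoro-5-iododecan-5-ol.

3-fluoro-5-iododecan-5-ol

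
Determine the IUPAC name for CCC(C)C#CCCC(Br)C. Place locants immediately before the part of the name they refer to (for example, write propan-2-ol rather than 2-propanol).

8-bromo-3-methylnon-4-yne

The longest chain bearing the multiple bond is 9 carbons long (nonane).
A C≡C triple bond in the chain gives the infix -yne-.
The numbering direction is chosen so that numbering from this end puts the triple bond at C-4 rather than C-5.
With this numbering: the triple bond between C-4 and C-5; a bromo group at C-8; a methyl group at C-3.
Prefixes are listed alphabetically: bromo, methyl.
The name is 8-bromo-3-methylnon-4-yne.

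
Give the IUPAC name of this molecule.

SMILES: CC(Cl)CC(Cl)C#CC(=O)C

Counting along the main chain through the carbonyl and the multiple bond gives 8 carbons: the parent is octane.
A ketone (C=O on an internal carbon) is the principal characteristic group, giving the suffix -one.
A C≡C triple bond in the chain gives the infix -yne-.
The numbering direction is chosen so that numbering from this end puts the carbonyl group at C-2 rather than C-7.
That gives the carbonyl at C-2; the triple bond between C-3 and C-4; chloro groups at C-5 and C-7.
Putting it together: 5,7-dichlorooct-3-yn-2-one.

5,7-dichlorooct-3-yn-2-one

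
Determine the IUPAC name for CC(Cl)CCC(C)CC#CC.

The longest chain bearing the multiple bond is 9 carbons long (nonane).
There is one C≡C triple bond, indicated by the ending -yne.
The numbering direction is chosen so that numbering from this end puts the triple bond at C-2 rather than C-7.
This places the triple bond between C-2 and C-3; a chloro group at C-8; a methyl group at C-5.
Prefixes are listed alphabetically: chloro, methyl.
The name is 8-chloro-5-methylnon-2-yne.

8-chloro-5-methylnon-2-yne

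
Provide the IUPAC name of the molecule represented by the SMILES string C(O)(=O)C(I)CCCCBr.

The longest carbon chain that includes the –COOH group has 6 carbons, so the parent hydride is hexane.
A carboxylic acid (terminal –COOH) is the principal characteristic group, giving the suffix -oic acid.
Choose the numbering such that the carboxylic acid carbon is C-1 by definition.
This places a bromo group at C-6; an iodo group at C-2.
The substituents are ordered alphabetically, ignoring any di-/tri- multipliers.
Putting it together: 6-bromo-2-iodohexanoic acid.

6-bromo-2-iodohexanoic acid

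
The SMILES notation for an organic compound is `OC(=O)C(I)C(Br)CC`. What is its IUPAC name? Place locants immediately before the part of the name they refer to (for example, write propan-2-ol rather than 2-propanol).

Counting along the main chain through the –COOH group gives 5 carbons: the parent is pentane.
A carboxylic acid (terminal –COOH) is the principal characteristic group, giving the suffix -oic acid.
Number the chain so that the carboxylic acid carbon is C-1 by definition.
This places a bromo group at C-3; an iodo group at C-2.
Prefixes are listed alphabetically: bromo, iodo.
The name is 3-bromo-2-iodopentanoic acid.

3-bromo-2-iodopentanoic acid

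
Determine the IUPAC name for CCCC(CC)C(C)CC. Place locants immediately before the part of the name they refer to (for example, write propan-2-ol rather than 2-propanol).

4-ethyl-3-methylheptane

The longest carbon chain is 7 atoms: the parent is heptane.
Number the chain so that the substituent locant set {3,4} is lower than {4,5} at the first point of difference.
This places an ethyl group at C-4; a methyl group at C-3.
Substituent prefixes are cited in alphabetical order (multiplying prefixes like di-/tri- are ignored for ordering).
Putting it together: 4-ethyl-3-methylheptane.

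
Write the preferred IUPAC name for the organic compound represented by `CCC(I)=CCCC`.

3-iodohept-3-ene

Counting along the main chain through the multiple bond gives 7 carbons: the parent is heptane.
The chain contains a C=C double bond, so the unsaturation ending is -ene.
Number the chain so that numbering from this end puts the double bond at C-3 rather than C-4.
With this numbering: the double bond between C-3 and C-4; an iodo group at C-3.
Putting it together: 3-iodohept-3-ene.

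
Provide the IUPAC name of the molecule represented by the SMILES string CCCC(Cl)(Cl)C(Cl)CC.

The parent chain contains 7 carbons (heptane).
The numbering direction is chosen so that the substituent locant set {3,4,4} is lower than {4,4,5} at the first point of difference.
This places chloro groups at C-3 and C-4 (×2).
Putting it together: 3,4,4-trichloroheptane.

3,4,4-trichloroheptane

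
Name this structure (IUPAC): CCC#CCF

The longest carbon chain that includes the multiple bond has 5 carbons, so the parent hydride is pentane.
A C≡C triple bond in the chain gives the infix -yne-.
Number the chain so that numbering from this end puts the triple bond at C-2 rather than C-3.
This places the triple bond between C-2 and C-3; a fluoro group at C-1.
The name is 1-fluoropent-2-yne.

1-fluoropent-2-yne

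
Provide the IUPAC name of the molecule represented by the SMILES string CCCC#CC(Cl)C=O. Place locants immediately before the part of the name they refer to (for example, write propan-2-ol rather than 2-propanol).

The longest carbon chain that includes the –CHO group and the multiple bond has 7 carbons, so the parent hydride is heptane.
The highest-priority functional group is an aldehyde (terminal –CHO), so the name ends in -al.
A C≡C triple bond in the chain gives the infix -yne-.
Choose the numbering such that the aldehyde carbon is C-1 by definition.
That gives the triple bond between C-3 and C-4; a chloro group at C-2.
Assembling the pieces gives 2-chlorohept-3-ynal.

2-chlorohept-3-ynal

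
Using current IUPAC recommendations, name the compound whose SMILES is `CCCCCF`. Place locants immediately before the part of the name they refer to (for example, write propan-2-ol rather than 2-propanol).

The longest continuous carbon chain has 5 atoms, so the parent hydride is pentane.
The numbering direction is chosen so that the substituent locant set {1} is lower than {5} at the first point of difference.
That gives a fluoro group at C-1.
The name is 1-fluoropentane.

1-fluoropentane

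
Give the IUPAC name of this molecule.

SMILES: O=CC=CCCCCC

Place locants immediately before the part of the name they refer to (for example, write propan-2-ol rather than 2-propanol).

oct-2-enal

The longest chain bearing the –CHO group and the multiple bond is 8 carbons long (octane).
An aldehyde (terminal –CHO) is the principal characteristic group, giving the suffix -al.
The chain contains a C=C double bond, so the unsaturation ending is -ene.
Number the chain so that the aldehyde carbon is C-1 by definition.
With this numbering: the double bond between C-2 and C-3.
Assembling the pieces gives oct-2-enal.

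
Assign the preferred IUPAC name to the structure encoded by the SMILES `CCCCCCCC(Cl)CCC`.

4-chloroundecane

The longest continuous carbon chain has 11 atoms, so the parent hydride is undecane.
Number the chain so that the substituent locant set {4} is lower than {8} at the first point of difference.
That gives a chloro group at C-4.
The name is 4-chloroundecane.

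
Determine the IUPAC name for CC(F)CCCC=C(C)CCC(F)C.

Counting along the main chain through the multiple bond gives 11 carbons: the parent is undecane.
The chain contains a C=C double bond, so the unsaturation ending is -ene.
The numbering direction is chosen so that numbering from this end puts the double bond at C-5 rather than C-6.
This places the double bond between C-5 and C-6; fluoro groups at C-2 and C-10; a methyl group at C-5.
The substituents are ordered alphabetically, ignoring any di-/tri- multipliers.
The name is 2,10-difluoro-5-methylundec-5-ene.

2,10-difluoro-5-methylundec-5-ene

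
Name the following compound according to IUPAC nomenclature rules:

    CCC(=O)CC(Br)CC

5-bromoheptan-3-one

The longest chain bearing the carbonyl is 7 carbons long (heptane).
The principal characteristic group is a ketone (C=O on an internal carbon), named with the suffix -one.
The numbering direction is chosen so that numbering from this end puts the carbonyl group at C-3 rather than C-5.
That gives the carbonyl at C-3; a bromo group at C-5.
The name is 5-bromoheptan-3-one.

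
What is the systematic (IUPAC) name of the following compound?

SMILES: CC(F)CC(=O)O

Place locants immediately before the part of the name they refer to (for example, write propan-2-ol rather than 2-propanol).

3-fluorobutanoic acid

Counting along the main chain through the –COOH group gives 4 carbons: the parent is butane.
A carboxylic acid (terminal –COOH) is the principal characteristic group, giving the suffix -oic acid.
Choose the numbering such that the carboxylic acid carbon is C-1 by definition.
This places a fluoro group at C-3.
Assembling the pieces gives 3-fluorobutanoic acid.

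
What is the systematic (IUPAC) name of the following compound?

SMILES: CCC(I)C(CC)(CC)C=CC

Counting along the main chain through the multiple bond gives 7 carbons: the parent is heptane.
A C=C double bond in the chain gives the infix -ene-.
Number the chain so that numbering from this end puts the double bond at C-2 rather than C-5.
This places the double bond between C-2 and C-3; two ethyl groups at C-4; an iodo group at C-5.
Substituent prefixes are cited in alphabetical order (multiplying prefixes like di-/tri- are ignored for ordering).
Assembling the pieces gives 4,4-diethyl-5-iodohept-2-ene.

4,4-diethyl-5-iodohept-2-ene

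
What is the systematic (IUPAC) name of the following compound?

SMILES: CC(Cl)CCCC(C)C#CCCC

The longest carbon chain that includes the multiple bond has 11 carbons, so the parent hydride is undecane.
A C≡C triple bond in the chain gives the infix -yne-.
Number the chain so that numbering from this end puts the triple bond at C-4 rather than C-7.
That gives the triple bond between C-4 and C-5; a chloro group at C-10; a methyl group at C-6.
The substituents are ordered alphabetically, ignoring any di-/tri- multipliers.
Assembling the pieces gives 10-chloro-6-methylundec-4-yne.

10-chloro-6-methylundec-4-yne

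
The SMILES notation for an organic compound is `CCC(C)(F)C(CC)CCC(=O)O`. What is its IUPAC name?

4-ethyl-5-fluoro-5-methylheptanoic acid

The longest chain bearing the –COOH group is 7 carbons long (heptane).
The highest-priority functional group is a carboxylic acid (terminal –COOH), so the name ends in -oic acid.
Number the chain so that the carboxylic acid carbon is C-1 by definition.
With this numbering: an ethyl group at C-4; a fluoro group at C-5; a methyl group at C-5.
The substituents are ordered alphabetically, ignoring any di-/tri- multipliers.
Putting it together: 4-ethyl-5-fluoro-5-methylheptanoic acid.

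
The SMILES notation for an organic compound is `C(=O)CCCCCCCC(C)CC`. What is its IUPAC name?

The longest chain bearing the –CHO group is 11 carbons long (undecane).
The highest-priority functional group is an aldehyde (terminal –CHO), so the name ends in -al.
Number the chain so that the aldehyde carbon is C-1 by definition.
That gives a methyl group at C-9.
Putting it together: 9-methylundecanal.

9-methylundecanal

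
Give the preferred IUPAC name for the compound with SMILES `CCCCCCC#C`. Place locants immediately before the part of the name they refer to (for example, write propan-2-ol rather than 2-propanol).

oct-1-yne

Counting along the main chain through the multiple bond gives 8 carbons: the parent is octane.
There is one C≡C triple bond, indicated by the ending -yne.
Number the chain so that numbering from this end puts the triple bond at C-1 rather than C-7.
That gives the triple bond between C-1 and C-2.
The name is oct-1-yne.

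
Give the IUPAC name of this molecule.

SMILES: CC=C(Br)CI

The longest carbon chain that includes the multiple bond has 4 carbons, so the parent hydride is butane.
A C=C double bond in the chain gives the infix -ene-.
The numbering direction is chosen so that the substituent locant set {1,2} is lower than {3,4} at the first point of difference.
With this numbering: the double bond between C-2 and C-3; a bromo group at C-2; an iodo group at C-1.
Prefixes are listed alphabetically: bromo, iodo.
The name is 2-bromo-1-iodobut-2-ene.

2-bromo-1-iodobut-2-ene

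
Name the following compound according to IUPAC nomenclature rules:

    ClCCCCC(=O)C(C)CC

Counting along the main chain through the carbonyl gives 8 carbons: the parent is octane.
The principal characteristic group is a ketone (C=O on an internal carbon), named with the suffix -one.
Number the chain so that numbering from this end puts the carbonyl group at C-4 rather than C-5.
This places the carbonyl at C-4; a chloro group at C-8; a methyl group at C-3.
Prefixes are listed alphabetically: chloro, methyl.
Putting it together: 8-chloro-3-methyloctan-4-one.

8-chloro-3-methyloctan-4-one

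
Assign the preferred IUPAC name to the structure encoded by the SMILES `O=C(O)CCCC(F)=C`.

5-fluorohex-5-enoic acid

The longest chain bearing the –COOH group and the multiple bond is 6 carbons long (hexane).
The highest-priority functional group is a carboxylic acid (terminal –COOH), so the name ends in -oic acid.
The chain contains a C=C double bond, so the unsaturation ending is -ene.
The numbering direction is chosen so that the carboxylic acid carbon is C-1 by definition.
This places the double bond between C-5 and C-6; a fluoro group at C-5.
The name is 5-fluorohex-5-enoic acid.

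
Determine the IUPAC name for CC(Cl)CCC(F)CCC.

2-chloro-5-fluorooctane

The parent chain contains 8 carbons (octane).
Choose the numbering such that the substituent locant set {2,5} is lower than {4,7} at the first point of difference.
With this numbering: a chloro group at C-2; a fluoro group at C-5.
Substituent prefixes are cited in alphabetical order (multiplying prefixes like di-/tri- are ignored for ordering).
Putting it together: 2-chloro-5-fluorooctane.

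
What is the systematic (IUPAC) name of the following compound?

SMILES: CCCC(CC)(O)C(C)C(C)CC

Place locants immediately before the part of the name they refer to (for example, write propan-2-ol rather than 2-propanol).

4-ethyl-5,6-dimethyloctan-4-ol

The longest carbon chain that includes the –OH group has 8 carbons, so the parent hydride is octane.
An alcohol (–OH) is the principal characteristic group, giving the suffix -ol.
Choose the numbering such that numbering from this end puts the hydroxyl group at C-4 rather than C-5.
With this numbering: the hydroxyl at C-4; an ethyl group at C-4; methyl groups at C-5 and C-6.
The substituents are ordered alphabetically, ignoring any di-/tri- multipliers.
Assembling the pieces gives 4-ethyl-5,6-dimethyloctan-4-ol.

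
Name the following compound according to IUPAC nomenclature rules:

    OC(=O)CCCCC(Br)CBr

6,7-dibromoheptanoic acid

Counting along the main chain through the –COOH group gives 7 carbons: the parent is heptane.
A carboxylic acid (terminal –COOH) is the principal characteristic group, giving the suffix -oic acid.
Number the chain so that the carboxylic acid carbon is C-1 by definition.
With this numbering: bromo groups at C-6 and C-7.
The name is 6,7-dibromoheptanoic acid.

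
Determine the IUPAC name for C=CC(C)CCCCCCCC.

3-methylundec-1-ene

The longest chain bearing the multiple bond is 11 carbons long (undecane).
A C=C double bond in the chain gives the infix -ene-.
Number the chain so that numbering from this end puts the double bond at C-1 rather than C-10.
That gives the double bond between C-1 and C-2; a methyl group at C-3.
Putting it together: 3-methylundec-1-ene.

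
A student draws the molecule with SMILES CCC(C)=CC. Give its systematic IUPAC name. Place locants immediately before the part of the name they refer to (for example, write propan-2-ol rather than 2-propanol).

The longest carbon chain that includes the multiple bond has 5 carbons, so the parent hydride is pentane.
The chain contains a C=C double bond, so the unsaturation ending is -ene.
Choose the numbering such that numbering from this end puts the double bond at C-2 rather than C-3.
This places the double bond between C-2 and C-3; a methyl group at C-3.
Assembling the pieces gives 3-methylpent-2-ene.

3-methylpent-2-ene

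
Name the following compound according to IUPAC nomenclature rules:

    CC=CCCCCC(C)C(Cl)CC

Counting along the main chain through the multiple bond gives 11 carbons: the parent is undecane.
There is one C=C double bond, indicated by the ending -ene.
Number the chain so that numbering from this end puts the double bond at C-2 rather than C-9.
This places the double bond between C-2 and C-3; a chloro group at C-9; a methyl group at C-8.
Prefixes are listed alphabetically: chloro, methyl.
Assembling the pieces gives 9-chloro-8-methylundec-2-ene.

9-chloro-8-methylundec-2-ene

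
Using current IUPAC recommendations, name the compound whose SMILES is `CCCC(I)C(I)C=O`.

Counting along the main chain through the –CHO group gives 6 carbons: the parent is hexane.
The principal characteristic group is an aldehyde (terminal –CHO), named with the suffix -al.
Number the chain so that the aldehyde carbon is C-1 by definition.
That gives iodo groups at C-2 and C-3.
The name is 2,3-diiodohexanal.

2,3-diiodohexanal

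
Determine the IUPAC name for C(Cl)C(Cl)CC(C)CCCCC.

1,2-dichloro-4-methylnonane

The longest continuous carbon chain has 9 atoms, so the parent hydride is nonane.
Number the chain so that the substituent locant set {1,2,4} is lower than {6,8,9} at the first point of difference.
This places chloro groups at C-1 and C-2; a methyl group at C-4.
Prefixes are listed alphabetically: chloro, methyl.
The name is 1,2-dichloro-4-methylnonane.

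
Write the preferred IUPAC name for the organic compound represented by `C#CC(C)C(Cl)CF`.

Counting along the main chain through the multiple bond gives 5 carbons: the parent is pentane.
The chain contains a C≡C triple bond, so the unsaturation ending is -yne.
The numbering direction is chosen so that numbering from this end puts the triple bond at C-1 rather than C-4.
That gives the triple bond between C-1 and C-2; a chloro group at C-4; a fluoro group at C-5; a methyl group at C-3.
The substituents are ordered alphabetically, ignoring any di-/tri- multipliers.
The name is 4-chloro-5-fluoro-3-methylpent-1-yne.

4-chloro-5-fluoro-3-methylpent-1-yne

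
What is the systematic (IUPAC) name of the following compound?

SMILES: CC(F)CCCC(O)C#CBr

1-bromo-7-fluorooct-1-yn-3-ol

The longest carbon chain that includes the –OH group and the multiple bond has 8 carbons, so the parent hydride is octane.
The principal characteristic group is an alcohol (–OH), named with the suffix -ol.
There is one C≡C triple bond, indicated by the ending -yne.
The numbering direction is chosen so that numbering from this end puts the hydroxyl group at C-3 rather than C-6.
With this numbering: the hydroxyl at C-3; the triple bond between C-1 and C-2; a bromo group at C-1; a fluoro group at C-7.
The substituents are ordered alphabetically, ignoring any di-/tri- multipliers.
Putting it together: 1-bromo-7-fluorooct-1-yn-3-ol.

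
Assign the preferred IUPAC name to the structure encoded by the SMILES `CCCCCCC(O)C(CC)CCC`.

4-ethylundecan-5-ol

Counting along the main chain through the –OH group gives 11 carbons: the parent is undecane.
The highest-priority functional group is an alcohol (–OH), so the name ends in -ol.
The numbering direction is chosen so that numbering from this end puts the hydroxyl group at C-5 rather than C-7.
This places the hydroxyl at C-5; an ethyl group at C-4.
Assembling the pieces gives 4-ethylundecan-5-ol.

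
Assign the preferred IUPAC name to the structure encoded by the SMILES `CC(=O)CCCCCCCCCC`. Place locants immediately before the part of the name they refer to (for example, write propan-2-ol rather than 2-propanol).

The longest carbon chain that includes the carbonyl has 12 carbons, so the parent hydride is dodecane.
A ketone (C=O on an internal carbon) is the principal characteristic group, giving the suffix -one.
The numbering direction is chosen so that numbering from this end puts the carbonyl group at C-2 rather than C-11.
That gives the carbonyl at C-2.
Assembling the pieces gives dodecan-2-one.

dodecan-2-one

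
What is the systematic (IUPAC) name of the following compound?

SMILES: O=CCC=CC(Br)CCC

The longest chain bearing the –CHO group and the multiple bond is 8 carbons long (octane).
The highest-priority functional group is an aldehyde (terminal –CHO), so the name ends in -al.
A C=C double bond in the chain gives the infix -ene-.
The numbering direction is chosen so that the aldehyde carbon is C-1 by definition.
That gives the double bond between C-3 and C-4; a bromo group at C-5.
Assembling the pieces gives 5-bromooct-3-enal.

5-bromooct-3-enal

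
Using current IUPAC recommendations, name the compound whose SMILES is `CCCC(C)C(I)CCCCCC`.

5-iodo-4-methylundecane

The longest continuous carbon chain has 11 atoms, so the parent hydride is undecane.
Choose the numbering such that the substituent locant set {4,5} is lower than {7,8} at the first point of difference.
With this numbering: an iodo group at C-5; a methyl group at C-4.
Substituent prefixes are cited in alphabetical order (multiplying prefixes like di-/tri- are ignored for ordering).
The name is 5-iodo-4-methylundecane.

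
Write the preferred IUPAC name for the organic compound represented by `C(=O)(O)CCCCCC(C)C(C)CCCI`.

11-iodo-7,8-dimethylundecanoic acid

Counting along the main chain through the –COOH group gives 11 carbons: the parent is undecane.
The highest-priority functional group is a carboxylic acid (terminal –COOH), so the name ends in -oic acid.
Number the chain so that the carboxylic acid carbon is C-1 by definition.
With this numbering: an iodo group at C-11; methyl groups at C-7 and C-8.
Prefixes are listed alphabetically: iodo, methyl.
The name is 11-iodo-7,8-dimethylundecanoic acid.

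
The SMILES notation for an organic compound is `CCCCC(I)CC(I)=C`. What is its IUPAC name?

Counting along the main chain through the multiple bond gives 8 carbons: the parent is octane.
A C=C double bond in the chain gives the infix -ene-.
Choose the numbering such that numbering from this end puts the double bond at C-1 rather than C-7.
With this numbering: the double bond between C-1 and C-2; iodo groups at C-2 and C-4.
Putting it together: 2,4-diiodooct-1-ene.

2,4-diiodooct-1-ene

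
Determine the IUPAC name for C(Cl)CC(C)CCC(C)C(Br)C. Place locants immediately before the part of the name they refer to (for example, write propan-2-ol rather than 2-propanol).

7-bromo-1-chloro-3,6-dimethyloctane

The longest carbon chain is 8 atoms: the parent is octane.
Choose the numbering such that the substituent locant set {1,3,6,7} is lower than {2,3,6,8} at the first point of difference.
With this numbering: a bromo group at C-7; a chloro group at C-1; methyl groups at C-3 and C-6.
Prefixes are listed alphabetically: bromo, chloro, methyl.
Putting it together: 7-bromo-1-chloro-3,6-dimethyloctane.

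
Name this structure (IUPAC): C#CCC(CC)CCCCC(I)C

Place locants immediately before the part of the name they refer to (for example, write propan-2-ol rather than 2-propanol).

The longest carbon chain that includes the multiple bond has 10 carbons, so the parent hydride is decane.
There is one C≡C triple bond, indicated by the ending -yne.
The numbering direction is chosen so that numbering from this end puts the triple bond at C-1 rather than C-9.
With this numbering: the triple bond between C-1 and C-2; an ethyl group at C-4; an iodo group at C-9.
Substituent prefixes are cited in alphabetical order (multiplying prefixes like di-/tri- are ignored for ordering).
The name is 4-ethyl-9-iododec-1-yne.

4-ethyl-9-iododec-1-yne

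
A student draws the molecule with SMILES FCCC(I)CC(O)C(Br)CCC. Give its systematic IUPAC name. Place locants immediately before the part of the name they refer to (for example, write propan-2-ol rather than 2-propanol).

The longest carbon chain that includes the –OH group has 9 carbons, so the parent hydride is nonane.
An alcohol (–OH) is the principal characteristic group, giving the suffix -ol.
Number the chain so that the substituent locant set {1,3,6} is lower than {4,7,9} at the first point of difference.
That gives the hydroxyl at C-5; a bromo group at C-6; a fluoro group at C-1; an iodo group at C-3.
Substituent prefixes are cited in alphabetical order (multiplying prefixes like di-/tri- are ignored for ordering).
Putting it together: 6-bromo-1-fluoro-3-iodononan-5-ol.

6-bromo-1-fluoro-3-iodononan-5-ol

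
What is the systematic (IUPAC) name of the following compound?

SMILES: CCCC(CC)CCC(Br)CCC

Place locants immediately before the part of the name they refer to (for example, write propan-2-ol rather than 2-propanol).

The longest carbon chain is 10 atoms: the parent is decane.
Choose the numbering such that the locant sets are identical either way, so the alphabetically earlier bromo substituent takes the lower locant (4 rather than 7).
With this numbering: a bromo group at C-4; an ethyl group at C-7.
The substituents are ordered alphabetically, ignoring any di-/tri- multipliers.
The name is 4-bromo-7-ethyldecane.

4-bromo-7-ethyldecane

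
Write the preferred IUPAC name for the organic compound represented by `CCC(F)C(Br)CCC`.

4-bromo-3-fluoroheptane

The longest carbon chain is 7 atoms: the parent is heptane.
The numbering direction is chosen so that the substituent locant set {3,4} is lower than {4,5} at the first point of difference.
That gives a bromo group at C-4; a fluoro group at C-3.
The substituents are ordered alphabetically, ignoring any di-/tri- multipliers.
Putting it together: 4-bromo-3-fluoroheptane.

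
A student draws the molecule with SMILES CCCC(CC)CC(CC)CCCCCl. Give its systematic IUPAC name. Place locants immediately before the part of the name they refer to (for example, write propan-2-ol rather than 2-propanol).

The parent chain contains 10 carbons (decane).
Choose the numbering such that the substituent locant set {1,5,7} is lower than {4,6,10} at the first point of difference.
With this numbering: a chloro group at C-1; ethyl groups at C-5 and C-7.
Substituent prefixes are cited in alphabetical order (multiplying prefixes like di-/tri- are ignored for ordering).
Putting it together: 1-chloro-5,7-diethyldecane.

1-chloro-5,7-diethyldecane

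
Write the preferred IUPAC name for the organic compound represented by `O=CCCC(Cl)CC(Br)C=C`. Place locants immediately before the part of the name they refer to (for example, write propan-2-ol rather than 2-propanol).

Counting along the main chain through the –CHO group and the multiple bond gives 8 carbons: the parent is octane.
The principal characteristic group is an aldehyde (terminal –CHO), named with the suffix -al.
The chain contains a C=C double bond, so the unsaturation ending is -ene.
Choose the numbering such that the aldehyde carbon is C-1 by definition.
With this numbering: the double bond between C-7 and C-8; a bromo group at C-6; a chloro group at C-4.
The substituents are ordered alphabetically, ignoring any di-/tri- multipliers.
Assembling the pieces gives 6-bromo-4-chlorooct-7-enal.

6-bromo-4-chlorooct-7-enal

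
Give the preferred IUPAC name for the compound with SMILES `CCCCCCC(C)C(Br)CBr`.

1,2-dibromo-3-methylnonane

The longest carbon chain is 9 atoms: the parent is nonane.
Choose the numbering such that the substituent locant set {1,2,3} is lower than {7,8,9} at the first point of difference.
That gives bromo groups at C-1 and C-2; a methyl group at C-3.
Prefixes are listed alphabetically: bromo, methyl.
Assembling the pieces gives 1,2-dibromo-3-methylnonane.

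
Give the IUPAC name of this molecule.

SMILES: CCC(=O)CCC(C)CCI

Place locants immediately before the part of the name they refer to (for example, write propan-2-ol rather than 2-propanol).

8-iodo-6-methyloctan-3-one

The longest carbon chain that includes the carbonyl has 8 carbons, so the parent hydride is octane.
The principal characteristic group is a ketone (C=O on an internal carbon), named with the suffix -one.
The numbering direction is chosen so that numbering from this end puts the carbonyl group at C-3 rather than C-6.
This places the carbonyl at C-3; an iodo group at C-8; a methyl group at C-6.
The substituents are ordered alphabetically, ignoring any di-/tri- multipliers.
Putting it together: 8-iodo-6-methyloctan-3-one.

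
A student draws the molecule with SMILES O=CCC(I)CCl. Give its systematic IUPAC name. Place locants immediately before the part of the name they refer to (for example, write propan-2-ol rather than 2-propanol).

4-chloro-3-iodobutanal

The longest carbon chain that includes the –CHO group has 4 carbons, so the parent hydride is butane.
The highest-priority functional group is an aldehyde (terminal –CHO), so the name ends in -al.
Choose the numbering such that the aldehyde carbon is C-1 by definition.
That gives a chloro group at C-4; an iodo group at C-3.
Substituent prefixes are cited in alphabetical order (multiplying prefixes like di-/tri- are ignored for ordering).
The name is 4-chloro-3-iodobutanal.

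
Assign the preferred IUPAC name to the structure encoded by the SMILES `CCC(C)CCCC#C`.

6-methyloct-1-yne

Counting along the main chain through the multiple bond gives 8 carbons: the parent is octane.
A C≡C triple bond in the chain gives the infix -yne-.
Choose the numbering such that numbering from this end puts the triple bond at C-1 rather than C-7.
With this numbering: the triple bond between C-1 and C-2; a methyl group at C-6.
Putting it together: 6-methyloct-1-yne.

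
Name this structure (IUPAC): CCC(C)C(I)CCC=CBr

The longest carbon chain that includes the multiple bond has 8 carbons, so the parent hydride is octane.
There is one C=C double bond, indicated by the ending -ene.
Choose the numbering such that numbering from this end puts the double bond at C-1 rather than C-7.
With this numbering: the double bond between C-1 and C-2; a bromo group at C-1; an iodo group at C-5; a methyl group at C-6.
Prefixes are listed alphabetically: bromo, iodo, methyl.
Assembling the pieces gives 1-bromo-5-iodo-6-methyloct-1-ene.

1-bromo-5-iodo-6-methyloct-1-ene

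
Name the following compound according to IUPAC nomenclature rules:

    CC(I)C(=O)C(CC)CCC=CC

Counting along the main chain through the carbonyl and the multiple bond gives 9 carbons: the parent is nonane.
The highest-priority functional group is a ketone (C=O on an internal carbon), so the name ends in -one.
A C=C double bond in the chain gives the infix -ene-.
The numbering direction is chosen so that numbering from this end puts the carbonyl group at C-3 rather than C-7.
That gives the carbonyl at C-3; the double bond between C-7 and C-8; an ethyl group at C-4; an iodo group at C-2.
Substituent prefixes are cited in alphabetical order (multiplying prefixes like di-/tri- are ignored for ordering).
The name is 4-ethyl-2-iodonon-7-en-3-one.

4-ethyl-2-iodonon-7-en-3-one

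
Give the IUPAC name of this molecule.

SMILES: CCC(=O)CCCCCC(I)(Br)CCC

The longest chain bearing the carbonyl is 12 carbons long (dodecane).
The principal characteristic group is a ketone (C=O on an internal carbon), named with the suffix -one.
Choose the numbering such that numbering from this end puts the carbonyl group at C-3 rather than C-10.
That gives the carbonyl at C-3; a bromo group at C-9; an iodo group at C-9.
Substituent prefixes are cited in alphabetical order (multiplying prefixes like di-/tri- are ignored for ordering).
The name is 9-bromo-9-iodododecan-3-one.

9-bromo-9-iodododecan-3-one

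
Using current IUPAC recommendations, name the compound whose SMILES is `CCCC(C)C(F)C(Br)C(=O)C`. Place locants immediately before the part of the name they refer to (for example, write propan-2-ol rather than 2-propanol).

The longest chain bearing the carbonyl is 8 carbons long (octane).
The principal characteristic group is a ketone (C=O on an internal carbon), named with the suffix -one.
Choose the numbering such that numbering from this end puts the carbonyl group at C-2 rather than C-7.
With this numbering: the carbonyl at C-2; a bromo group at C-3; a fluoro group at C-4; a methyl group at C-5.
The substituents are ordered alphabetically, ignoring any di-/tri- multipliers.
The name is 3-bromo-4-fluoro-5-methyloctan-2-one.

3-bromo-4-fluoro-5-methyloctan-2-one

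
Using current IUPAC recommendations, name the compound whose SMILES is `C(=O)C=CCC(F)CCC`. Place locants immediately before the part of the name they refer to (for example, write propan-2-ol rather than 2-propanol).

5-fluorooct-2-enal

The longest chain bearing the –CHO group and the multiple bond is 8 carbons long (octane).
The principal characteristic group is an aldehyde (terminal –CHO), named with the suffix -al.
A C=C double bond in the chain gives the infix -ene-.
The numbering direction is chosen so that the aldehyde carbon is C-1 by definition.
That gives the double bond between C-2 and C-3; a fluoro group at C-5.
Assembling the pieces gives 5-fluorooct-2-enal.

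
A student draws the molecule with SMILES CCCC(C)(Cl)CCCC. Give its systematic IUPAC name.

The longest carbon chain is 8 atoms: the parent is octane.
The numbering direction is chosen so that the substituent locant set {4,4} is lower than {5,5} at the first point of difference.
That gives a chloro group at C-4; a methyl group at C-4.
Prefixes are listed alphabetically: chloro, methyl.
The name is 4-chloro-4-methyloctane.

4-chloro-4-methyloctane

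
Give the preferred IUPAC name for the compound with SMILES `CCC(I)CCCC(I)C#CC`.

4,8-diiododec-2-yne

Counting along the main chain through the multiple bond gives 10 carbons: the parent is decane.
There is one C≡C triple bond, indicated by the ending -yne.
The numbering direction is chosen so that numbering from this end puts the triple bond at C-2 rather than C-8.
With this numbering: the triple bond between C-2 and C-3; iodo groups at C-4 and C-8.
Putting it together: 4,8-diiododec-2-yne.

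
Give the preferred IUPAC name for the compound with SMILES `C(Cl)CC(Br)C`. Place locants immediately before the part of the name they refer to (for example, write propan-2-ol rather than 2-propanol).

3-bromo-1-chlorobutane

The longest continuous carbon chain has 4 atoms, so the parent hydride is butane.
Number the chain so that the substituent locant set {1,3} is lower than {2,4} at the first point of difference.
This places a bromo group at C-3; a chloro group at C-1.
The substituents are ordered alphabetically, ignoring any di-/tri- multipliers.
Putting it together: 3-bromo-1-chlorobutane.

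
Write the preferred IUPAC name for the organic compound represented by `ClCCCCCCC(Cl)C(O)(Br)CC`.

3-bromo-4,10-dichlorodecan-3-ol

The longest carbon chain that includes the –OH group has 10 carbons, so the parent hydride is decane.
The principal characteristic group is an alcohol (–OH), named with the suffix -ol.
Choose the numbering such that numbering from this end puts the hydroxyl group at C-3 rather than C-8.
That gives the hydroxyl at C-3; a bromo group at C-3; chloro groups at C-4 and C-10.
Prefixes are listed alphabetically: bromo, chloro.
Assembling the pieces gives 3-bromo-4,10-dichlorodecan-3-ol.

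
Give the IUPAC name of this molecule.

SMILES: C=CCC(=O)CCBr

The longest chain bearing the carbonyl and the multiple bond is 6 carbons long (hexane).
The highest-priority functional group is a ketone (C=O on an internal carbon), so the name ends in -one.
The chain contains a C=C double bond, so the unsaturation ending is -ene.
Number the chain so that numbering from this end puts the carbonyl group at C-3 rather than C-4.
This places the carbonyl at C-3; the double bond between C-5 and C-6; a bromo group at C-1.
The name is 1-bromohex-5-en-3-one.

1-bromohex-5-en-3-one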